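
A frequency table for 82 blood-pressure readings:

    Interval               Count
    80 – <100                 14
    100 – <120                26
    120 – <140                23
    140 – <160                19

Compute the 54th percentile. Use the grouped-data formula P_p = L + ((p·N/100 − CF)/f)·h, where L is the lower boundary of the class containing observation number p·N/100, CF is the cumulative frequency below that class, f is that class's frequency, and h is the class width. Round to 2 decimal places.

N = 82; target position k = 54/100 · 82 = 44.28.
Cumulative frequencies: 14, 40, 63, 82.
Observation 44.28 falls in the class 120 – <140.
L = 120, CF = 40, f = 23, h = 20.
P54 = 120 + ((44.28 − 40)/23)·20 = 120 + 3.72174 = 123.722.

123.72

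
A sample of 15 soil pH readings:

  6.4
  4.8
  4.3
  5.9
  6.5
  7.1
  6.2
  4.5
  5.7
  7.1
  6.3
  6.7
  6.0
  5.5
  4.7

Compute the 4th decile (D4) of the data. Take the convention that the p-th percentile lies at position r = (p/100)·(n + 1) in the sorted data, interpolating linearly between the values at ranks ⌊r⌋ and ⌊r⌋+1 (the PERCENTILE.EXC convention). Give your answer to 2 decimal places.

5.78

Sorted: 4.3, 4.5, 4.7, 4.8, 5.5, 5.7, 5.9, 6.0, 6.2, 6.3, 6.4, 6.5, 6.7, 7.1, 7.1.
n = 15.
r = (40/100)·(15 + 1) = 6.4.
Rank 6 is 5.7 and rank 7 is 5.9.
Interpolate: 5.7 + 0.4·(5.9 − 5.7) = 5.7 + 0.4·0.2 = 5.78.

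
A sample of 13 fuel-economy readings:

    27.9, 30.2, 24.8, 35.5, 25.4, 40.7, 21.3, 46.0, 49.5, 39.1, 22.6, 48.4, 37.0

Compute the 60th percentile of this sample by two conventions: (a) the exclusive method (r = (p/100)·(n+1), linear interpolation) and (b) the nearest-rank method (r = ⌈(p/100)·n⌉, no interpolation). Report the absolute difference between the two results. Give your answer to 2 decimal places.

Sorted: 21.3, 22.6, 24.8, 25.4, 27.9, 30.2, 35.5, 37.0, 39.1, 40.7, 46.0, 48.4, 49.5.
n = 13.
(a) r = 8.4; between ranks 8 (37.0) and 9 (39.1): 37.84.
(b) the nearest-rank method: rank 8 → 37.
|37.84 − 37| = 0.84.

0.84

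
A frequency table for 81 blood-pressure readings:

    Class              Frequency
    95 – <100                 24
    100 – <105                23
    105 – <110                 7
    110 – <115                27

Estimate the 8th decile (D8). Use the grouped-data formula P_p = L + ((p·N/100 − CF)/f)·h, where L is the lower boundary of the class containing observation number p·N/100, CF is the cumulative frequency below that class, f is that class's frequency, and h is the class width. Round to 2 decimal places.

N = 81; target position k = 80/100 · 81 = 64.8.
Cumulative frequencies: 24, 47, 54, 81.
Observation 64.8 falls in the class 110 – <115.
L = 110, CF = 54, f = 27, h = 5.
P80 = 110 + ((64.8 − 54)/27)·5 = 110 + 2 = 112.

112.00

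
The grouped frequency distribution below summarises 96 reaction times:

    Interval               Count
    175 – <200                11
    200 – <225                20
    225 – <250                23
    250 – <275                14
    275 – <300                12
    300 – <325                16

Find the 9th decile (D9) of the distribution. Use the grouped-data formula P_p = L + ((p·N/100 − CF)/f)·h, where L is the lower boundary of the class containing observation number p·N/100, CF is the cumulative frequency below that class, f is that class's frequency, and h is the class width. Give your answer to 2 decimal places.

N = 96; target position k = 90/100 · 96 = 86.4.
Cumulative frequencies: 11, 31, 54, 68, 80, 96.
Observation 86.4 falls in the class 300 – <325.
L = 300, CF = 80, f = 16, h = 25.
P90 = 300 + ((86.4 − 80)/16)·25 = 300 + 10 = 310.

310.00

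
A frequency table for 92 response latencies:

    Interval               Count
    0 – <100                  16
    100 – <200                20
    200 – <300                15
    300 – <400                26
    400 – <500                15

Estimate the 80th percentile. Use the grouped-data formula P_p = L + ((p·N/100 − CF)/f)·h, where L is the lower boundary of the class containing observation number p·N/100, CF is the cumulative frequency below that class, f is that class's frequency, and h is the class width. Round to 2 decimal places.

386.92

N = 92; target position k = 80/100 · 92 = 73.6.
Cumulative frequencies: 16, 36, 51, 77, 92.
Observation 73.6 falls in the class 300 – <400.
L = 300, CF = 51, f = 26, h = 100.
P80 = 300 + ((73.6 − 51)/26)·100 = 300 + 86.9231 = 386.923.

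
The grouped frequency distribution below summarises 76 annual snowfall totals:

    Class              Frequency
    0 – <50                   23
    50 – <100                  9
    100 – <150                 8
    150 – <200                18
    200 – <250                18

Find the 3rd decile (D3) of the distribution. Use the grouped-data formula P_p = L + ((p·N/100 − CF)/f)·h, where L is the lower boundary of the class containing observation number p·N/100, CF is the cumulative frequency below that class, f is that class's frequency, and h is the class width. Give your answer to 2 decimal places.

49.57

N = 76; target position k = 30/100 · 76 = 22.8.
Cumulative frequencies: 23, 32, 40, 58, 76.
Observation 22.8 falls in the class 0 – <50.
L = 0, CF = 0, f = 23, h = 50.
P30 = 0 + ((22.8 − 0)/23)·50 = 0 + 49.5652 = 49.5652.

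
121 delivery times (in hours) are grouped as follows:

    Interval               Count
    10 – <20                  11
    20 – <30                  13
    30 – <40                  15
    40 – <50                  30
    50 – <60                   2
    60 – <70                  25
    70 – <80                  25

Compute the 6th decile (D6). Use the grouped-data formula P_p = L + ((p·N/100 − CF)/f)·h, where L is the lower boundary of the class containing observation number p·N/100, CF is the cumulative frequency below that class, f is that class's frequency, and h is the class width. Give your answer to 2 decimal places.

N = 121; target position k = 60/100 · 121 = 72.6.
Cumulative frequencies: 11, 24, 39, 69, 71, 96, 121.
Observation 72.6 falls in the class 60 – <70.
L = 60, CF = 71, f = 25, h = 10.
P60 = 60 + ((72.6 − 71)/25)·10 = 60 + 0.64 = 60.64.

60.64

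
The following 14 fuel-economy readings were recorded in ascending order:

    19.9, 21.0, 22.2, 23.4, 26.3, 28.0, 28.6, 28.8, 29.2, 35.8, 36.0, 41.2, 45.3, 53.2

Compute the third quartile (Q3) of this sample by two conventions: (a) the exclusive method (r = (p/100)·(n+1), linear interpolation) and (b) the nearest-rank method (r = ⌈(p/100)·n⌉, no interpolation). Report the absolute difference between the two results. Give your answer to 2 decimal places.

n = 14.
(a) r = 11.25; between ranks 11 (36.0) and 12 (41.2): 37.3.
(b) the nearest-rank method: rank 11 → 36.
|37.3 − 36| = 1.3.

1.30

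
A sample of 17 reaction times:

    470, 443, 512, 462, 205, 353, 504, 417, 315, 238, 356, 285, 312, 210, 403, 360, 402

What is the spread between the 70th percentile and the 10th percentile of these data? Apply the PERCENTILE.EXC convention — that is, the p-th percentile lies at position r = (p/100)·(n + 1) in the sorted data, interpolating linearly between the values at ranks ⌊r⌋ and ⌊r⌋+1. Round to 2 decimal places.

223.60

Sorted: 205, 210, 238, 285, 312, 315, 353, 356, 360, 402, 403, 417, 443, 462, 470, 504, 512.
n = 17.
P10: r = 1.8; ranks 1–2 are 205, 210; interpolating gives 209.
P70: r = 12.6; ranks 12–13 are 417, 443; interpolating gives 432.6.
Difference: 432.6 − 209 = 223.6.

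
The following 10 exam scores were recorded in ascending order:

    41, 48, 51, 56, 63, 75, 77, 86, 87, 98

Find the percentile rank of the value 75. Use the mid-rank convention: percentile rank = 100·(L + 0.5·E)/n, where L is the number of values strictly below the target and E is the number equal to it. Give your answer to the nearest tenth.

Count below 75: L = 5; count equal: E = 1; n = 10.
Percentile rank = 100·(5 + 0.5·1)/10 = 100·5.5/10 = 55.

55.0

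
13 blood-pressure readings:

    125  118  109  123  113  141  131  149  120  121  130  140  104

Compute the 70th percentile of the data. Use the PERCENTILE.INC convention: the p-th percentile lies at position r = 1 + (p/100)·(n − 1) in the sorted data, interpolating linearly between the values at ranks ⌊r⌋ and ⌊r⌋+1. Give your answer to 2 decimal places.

Sorted: 104, 109, 113, 118, 120, 121, 123, 125, 130, 131, 140, 141, 149.
n = 13.
r = 1 + (70/100)·(13 − 1) = 1 + 8.4 = 9.4.
Rank 9 is 130 and rank 10 is 131.
Interpolate: 130 + 0.4·(131 − 130) = 130 + 0.4·1 = 130.4.

130.40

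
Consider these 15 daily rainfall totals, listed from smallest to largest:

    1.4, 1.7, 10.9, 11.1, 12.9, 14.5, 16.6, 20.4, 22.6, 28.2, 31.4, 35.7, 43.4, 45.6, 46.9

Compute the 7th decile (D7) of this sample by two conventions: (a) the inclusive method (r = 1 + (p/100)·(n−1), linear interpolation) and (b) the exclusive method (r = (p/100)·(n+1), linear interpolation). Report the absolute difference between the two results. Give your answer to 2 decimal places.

n = 15.
(a) r = 10.8; between ranks 10 (28.2) and 11 (31.4): 30.76.
(b) r = 11.2; between ranks 11 (31.4) and 12 (35.7): 32.26.
|30.76 − 32.26| = 1.5.

1.50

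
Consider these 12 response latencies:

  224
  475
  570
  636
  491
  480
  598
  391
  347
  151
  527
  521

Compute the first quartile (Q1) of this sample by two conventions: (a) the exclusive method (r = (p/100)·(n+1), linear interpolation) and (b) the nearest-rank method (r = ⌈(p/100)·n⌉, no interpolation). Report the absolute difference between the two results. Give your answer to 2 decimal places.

11.00

Sorted: 151, 224, 347, 391, 475, 480, 491, 521, 527, 570, 598, 636.
n = 12.
(a) r = 3.25; between ranks 3 (347) and 4 (391): 358.
(b) the nearest-rank method: rank 3 → 347.
|358 − 347| = 11.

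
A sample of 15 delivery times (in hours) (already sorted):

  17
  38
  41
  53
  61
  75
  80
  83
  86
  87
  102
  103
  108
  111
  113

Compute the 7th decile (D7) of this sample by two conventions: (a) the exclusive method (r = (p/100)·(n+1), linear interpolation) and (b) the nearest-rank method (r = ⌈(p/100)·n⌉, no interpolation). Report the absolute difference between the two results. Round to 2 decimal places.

n = 15.
(a) r = 11.2; between ranks 11 (102) and 12 (103): 102.2.
(b) the nearest-rank method: rank 11 → 102.
|102.2 − 102| = 0.2.

0.20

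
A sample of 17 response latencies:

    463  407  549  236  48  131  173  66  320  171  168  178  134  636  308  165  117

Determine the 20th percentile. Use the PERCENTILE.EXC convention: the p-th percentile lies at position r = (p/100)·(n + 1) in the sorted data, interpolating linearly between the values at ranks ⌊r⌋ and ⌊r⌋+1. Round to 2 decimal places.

125.40

Sorted: 48, 66, 117, 131, 134, 165, 168, 171, 173, 178, 236, 308, 320, 407, 463, 549, 636.
n = 17.
r = (20/100)·(17 + 1) = 3.6.
Rank 3 is 117 and rank 4 is 131.
Interpolate: 117 + 0.6·(131 − 117) = 117 + 0.6·14 = 125.4.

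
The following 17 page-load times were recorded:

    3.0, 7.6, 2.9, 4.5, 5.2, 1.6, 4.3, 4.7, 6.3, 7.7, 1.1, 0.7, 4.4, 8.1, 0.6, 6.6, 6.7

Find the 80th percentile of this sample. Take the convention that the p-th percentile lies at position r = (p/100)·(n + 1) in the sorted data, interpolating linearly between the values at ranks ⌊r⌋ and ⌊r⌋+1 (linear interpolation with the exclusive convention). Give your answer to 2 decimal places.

7.06

Sorted: 0.6, 0.7, 1.1, 1.6, 2.9, 3.0, 4.3, 4.4, 4.5, 4.7, 5.2, 6.3, 6.6, 6.7, 7.6, 7.7, 8.1.
n = 17.
r = (80/100)·(17 + 1) = 14.4.
Rank 14 is 6.7 and rank 15 is 7.6.
Interpolate: 6.7 + 0.4·(7.6 − 6.7) = 6.7 + 0.4·0.9 = 7.06.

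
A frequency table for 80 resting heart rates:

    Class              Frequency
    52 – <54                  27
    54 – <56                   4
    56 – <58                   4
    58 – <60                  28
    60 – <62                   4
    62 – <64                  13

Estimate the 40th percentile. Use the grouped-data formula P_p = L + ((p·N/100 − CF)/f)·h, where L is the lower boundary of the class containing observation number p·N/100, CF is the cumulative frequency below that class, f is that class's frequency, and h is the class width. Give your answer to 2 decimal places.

N = 80; target position k = 40/100 · 80 = 32.
Cumulative frequencies: 27, 31, 35, 63, 67, 80.
Observation 32 falls in the class 56 – <58.
L = 56, CF = 31, f = 4, h = 2.
P40 = 56 + ((32 − 31)/4)·2 = 56 + 0.5 = 56.5.

56.50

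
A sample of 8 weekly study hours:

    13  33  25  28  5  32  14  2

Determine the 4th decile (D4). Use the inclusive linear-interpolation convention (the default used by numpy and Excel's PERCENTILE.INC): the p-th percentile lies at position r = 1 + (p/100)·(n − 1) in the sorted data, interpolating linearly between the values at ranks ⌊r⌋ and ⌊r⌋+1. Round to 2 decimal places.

13.80

Sorted: 2, 5, 13, 14, 25, 28, 32, 33.
n = 8.
r = 1 + (40/100)·(8 − 1) = 1 + 2.8 = 3.8.
Rank 3 is 13 and rank 4 is 14.
Interpolate: 13 + 0.8·(14 − 13) = 13 + 0.8·1 = 13.8.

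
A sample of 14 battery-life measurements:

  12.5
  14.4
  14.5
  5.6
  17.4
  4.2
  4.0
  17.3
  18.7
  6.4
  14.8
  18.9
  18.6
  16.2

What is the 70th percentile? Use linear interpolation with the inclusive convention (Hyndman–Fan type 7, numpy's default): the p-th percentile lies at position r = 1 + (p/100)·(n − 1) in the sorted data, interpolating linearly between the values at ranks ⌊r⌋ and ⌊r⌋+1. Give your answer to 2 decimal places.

17.31

Sorted: 4.0, 4.2, 5.6, 6.4, 12.5, 14.4, 14.5, 14.8, 16.2, 17.3, 17.4, 18.6, 18.7, 18.9.
n = 14.
r = 1 + (70/100)·(14 − 1) = 1 + 9.1 = 10.1.
Rank 10 is 17.3 and rank 11 is 17.4.
Interpolate: 17.3 + 0.1·(17.4 − 17.3) = 17.3 + 0.1·0.1 = 17.31.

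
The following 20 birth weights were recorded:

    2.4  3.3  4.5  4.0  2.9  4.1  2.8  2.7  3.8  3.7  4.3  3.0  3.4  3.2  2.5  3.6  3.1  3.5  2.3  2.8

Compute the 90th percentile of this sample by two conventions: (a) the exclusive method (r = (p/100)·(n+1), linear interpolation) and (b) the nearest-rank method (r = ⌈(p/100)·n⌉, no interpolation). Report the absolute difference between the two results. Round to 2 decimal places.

0.18

Sorted: 2.3, 2.4, 2.5, 2.7, 2.8, 2.8, 2.9, 3.0, 3.1, 3.2, 3.3, 3.4, 3.5, 3.6, 3.7, 3.8, 4.0, 4.1, 4.3, 4.5.
n = 20.
(a) r = 18.9; between ranks 18 (4.1) and 19 (4.3): 4.28.
(b) the nearest-rank method: rank 18 → 4.1.
|4.28 − 4.1| = 0.18.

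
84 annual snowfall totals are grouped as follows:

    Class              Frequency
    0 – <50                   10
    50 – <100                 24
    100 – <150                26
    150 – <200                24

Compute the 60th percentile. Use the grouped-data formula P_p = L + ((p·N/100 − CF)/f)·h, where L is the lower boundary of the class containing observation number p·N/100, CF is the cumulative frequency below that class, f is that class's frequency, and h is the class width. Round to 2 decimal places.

N = 84; target position k = 60/100 · 84 = 50.4.
Cumulative frequencies: 10, 34, 60, 84.
Observation 50.4 falls in the class 100 – <150.
L = 100, CF = 34, f = 26, h = 50.
P60 = 100 + ((50.4 − 34)/26)·50 = 100 + 31.5385 = 131.538.

131.54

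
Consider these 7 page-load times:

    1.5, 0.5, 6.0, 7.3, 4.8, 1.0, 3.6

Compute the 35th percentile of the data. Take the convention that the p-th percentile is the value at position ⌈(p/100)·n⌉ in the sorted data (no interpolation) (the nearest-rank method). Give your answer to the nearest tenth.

1.5

Sorted: 0.5, 1.0, 1.5, 3.6, 4.8, 6.0, 7.3.
n = 7.
Position = ⌈35/100 · 7⌉ = ⌈2.45⌉ = 3.
The value at rank 3 is 1.5.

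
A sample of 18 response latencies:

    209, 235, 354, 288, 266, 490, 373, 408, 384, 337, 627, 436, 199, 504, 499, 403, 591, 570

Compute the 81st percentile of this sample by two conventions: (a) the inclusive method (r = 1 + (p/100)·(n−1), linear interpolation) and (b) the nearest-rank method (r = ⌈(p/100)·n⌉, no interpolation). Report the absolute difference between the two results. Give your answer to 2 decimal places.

Sorted: 199, 209, 235, 266, 288, 337, 354, 373, 384, 403, 408, 436, 490, 499, 504, 570, 591, 627.
n = 18.
(a) r = 14.77; between ranks 14 (499) and 15 (504): 502.85.
(b) the nearest-rank method: rank 15 → 504.
|502.85 − 504| = 1.15.

1.15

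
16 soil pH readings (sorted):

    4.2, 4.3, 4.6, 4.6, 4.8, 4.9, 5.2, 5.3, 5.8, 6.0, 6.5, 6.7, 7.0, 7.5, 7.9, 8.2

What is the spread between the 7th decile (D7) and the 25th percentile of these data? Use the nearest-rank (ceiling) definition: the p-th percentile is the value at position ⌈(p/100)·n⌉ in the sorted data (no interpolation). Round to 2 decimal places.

2.10

n = 16.
P25: rank ⌈25/100·16⌉ = 4 → 4.6.
P70: rank ⌈70/100·16⌉ = 12 → 6.7.
Difference: 6.7 − 4.6 = 2.1.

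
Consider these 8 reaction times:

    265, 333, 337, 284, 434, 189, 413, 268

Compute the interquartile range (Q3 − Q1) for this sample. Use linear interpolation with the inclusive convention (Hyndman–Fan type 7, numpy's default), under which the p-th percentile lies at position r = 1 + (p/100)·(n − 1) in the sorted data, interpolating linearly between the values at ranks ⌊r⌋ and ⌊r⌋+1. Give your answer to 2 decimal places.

Sorted: 189, 265, 268, 284, 333, 337, 413, 434.
n = 8.
P25: r = 2.75; ranks 2–3 are 265, 268; interpolating gives 267.25.
P75: r = 6.25; ranks 6–7 are 337, 413; interpolating gives 356.
Difference: 356 − 267.25 = 88.75.

88.75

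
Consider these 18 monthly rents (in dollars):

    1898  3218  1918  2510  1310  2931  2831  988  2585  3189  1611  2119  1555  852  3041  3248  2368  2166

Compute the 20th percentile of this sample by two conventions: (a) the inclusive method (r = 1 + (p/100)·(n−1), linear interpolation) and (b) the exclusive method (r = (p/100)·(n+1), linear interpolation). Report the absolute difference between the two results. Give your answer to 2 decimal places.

71.40

Sorted: 852, 988, 1310, 1555, 1611, 1898, 1918, 2119, 2166, 2368, 2510, 2585, 2831, 2931, 3041, 3189, 3218, 3248.
n = 18.
(a) r = 4.4; between ranks 4 (1555) and 5 (1611): 1577.4.
(b) r = 3.8; between ranks 3 (1310) and 4 (1555): 1506.
|1577.4 − 1506| = 71.4.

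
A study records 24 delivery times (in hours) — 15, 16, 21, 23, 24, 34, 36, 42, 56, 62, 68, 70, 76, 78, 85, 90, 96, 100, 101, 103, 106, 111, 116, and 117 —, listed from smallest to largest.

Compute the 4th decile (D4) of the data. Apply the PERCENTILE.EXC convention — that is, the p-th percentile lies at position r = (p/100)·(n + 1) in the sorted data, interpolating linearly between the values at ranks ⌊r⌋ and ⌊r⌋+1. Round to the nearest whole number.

62

n = 24.
r = (40/100)·(24 + 1) = 10.
r is an integer, so P40 is the value at rank 10: 62.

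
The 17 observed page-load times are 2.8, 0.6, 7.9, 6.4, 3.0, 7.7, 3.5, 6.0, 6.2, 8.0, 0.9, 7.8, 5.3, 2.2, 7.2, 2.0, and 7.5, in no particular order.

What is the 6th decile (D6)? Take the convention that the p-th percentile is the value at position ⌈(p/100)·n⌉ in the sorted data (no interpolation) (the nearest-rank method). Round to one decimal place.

6.4

Sorted: 0.6, 0.9, 2.0, 2.2, 2.8, 3.0, 3.5, 5.3, 6.0, 6.2, 6.4, 7.2, 7.5, 7.7, 7.8, 7.9, 8.0.
n = 17.
Position = ⌈60/100 · 17⌉ = ⌈10.2⌉ = 11.
The value at rank 11 is 6.4.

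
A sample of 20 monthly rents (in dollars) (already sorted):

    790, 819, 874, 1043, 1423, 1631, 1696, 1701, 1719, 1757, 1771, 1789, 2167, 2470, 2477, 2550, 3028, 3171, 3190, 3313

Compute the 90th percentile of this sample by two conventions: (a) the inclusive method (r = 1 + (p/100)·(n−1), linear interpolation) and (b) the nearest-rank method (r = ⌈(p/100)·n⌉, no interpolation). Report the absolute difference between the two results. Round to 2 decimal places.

1.90

n = 20.
(a) r = 18.1; between ranks 18 (3171) and 19 (3190): 3172.9.
(b) the nearest-rank method: rank 18 → 3171.
|3172.9 − 3171| = 1.9.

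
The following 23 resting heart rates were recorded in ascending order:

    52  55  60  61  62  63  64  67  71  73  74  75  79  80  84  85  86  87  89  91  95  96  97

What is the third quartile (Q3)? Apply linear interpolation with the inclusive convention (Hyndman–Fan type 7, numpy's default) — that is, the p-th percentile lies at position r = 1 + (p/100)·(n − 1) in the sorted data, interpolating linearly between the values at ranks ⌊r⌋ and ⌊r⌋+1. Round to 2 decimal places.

86.50

n = 23.
r = 1 + (75/100)·(23 − 1) = 1 + 16.5 = 17.5.
Rank 17 is 86 and rank 18 is 87.
Interpolate: 86 + 0.5·(87 − 86) = 86 + 0.5·1 = 86.5.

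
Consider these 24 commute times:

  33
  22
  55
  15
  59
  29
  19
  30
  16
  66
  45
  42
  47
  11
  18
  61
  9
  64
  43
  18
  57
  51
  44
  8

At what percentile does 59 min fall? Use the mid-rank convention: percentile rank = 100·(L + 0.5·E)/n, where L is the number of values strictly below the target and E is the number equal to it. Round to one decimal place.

Sorted: 8, 9, 11, 15, 16, 18, 18, 19, 22, 29, 30, 33, 42, 43, 44, 45, 47, 51, 55, 57, 59, 61, 64, 66.
Count below 59: L = 20; count equal: E = 1; n = 24.
Percentile rank = 100·(20 + 0.5·1)/24 = 100·20.5/24 = 85.42.

85.4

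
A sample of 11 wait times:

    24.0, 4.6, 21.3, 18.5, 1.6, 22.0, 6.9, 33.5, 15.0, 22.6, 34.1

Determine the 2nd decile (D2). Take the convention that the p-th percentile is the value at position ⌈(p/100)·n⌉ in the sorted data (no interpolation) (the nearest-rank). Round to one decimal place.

6.9

Sorted: 1.6, 4.6, 6.9, 15.0, 18.5, 21.3, 22.0, 22.6, 24.0, 33.5, 34.1.
n = 11.
Position = ⌈20/100 · 11⌉ = ⌈2.2⌉ = 3.
The value at rank 3 is 6.9.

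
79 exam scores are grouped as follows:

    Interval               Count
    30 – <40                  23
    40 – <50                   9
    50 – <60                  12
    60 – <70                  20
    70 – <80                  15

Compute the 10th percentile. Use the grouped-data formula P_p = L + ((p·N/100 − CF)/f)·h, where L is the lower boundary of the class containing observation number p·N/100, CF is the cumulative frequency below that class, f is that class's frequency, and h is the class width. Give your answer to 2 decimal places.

N = 79; target position k = 10/100 · 79 = 7.9.
Cumulative frequencies: 23, 32, 44, 64, 79.
Observation 7.9 falls in the class 30 – <40.
L = 30, CF = 0, f = 23, h = 10.
P10 = 30 + ((7.9 − 0)/23)·10 = 30 + 3.43478 = 33.4348.

33.43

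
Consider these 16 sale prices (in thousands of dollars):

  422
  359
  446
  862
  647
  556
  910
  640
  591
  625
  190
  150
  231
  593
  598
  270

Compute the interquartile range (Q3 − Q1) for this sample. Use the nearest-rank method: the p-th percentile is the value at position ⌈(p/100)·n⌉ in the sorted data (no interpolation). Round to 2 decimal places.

Sorted: 150, 190, 231, 270, 359, 422, 446, 556, 591, 593, 598, 625, 640, 647, 862, 910.
n = 16.
P25: rank ⌈25/100·16⌉ = 4 → 270.
P75: rank ⌈75/100·16⌉ = 12 → 625.
Difference: 625 − 270 = 355.

355.00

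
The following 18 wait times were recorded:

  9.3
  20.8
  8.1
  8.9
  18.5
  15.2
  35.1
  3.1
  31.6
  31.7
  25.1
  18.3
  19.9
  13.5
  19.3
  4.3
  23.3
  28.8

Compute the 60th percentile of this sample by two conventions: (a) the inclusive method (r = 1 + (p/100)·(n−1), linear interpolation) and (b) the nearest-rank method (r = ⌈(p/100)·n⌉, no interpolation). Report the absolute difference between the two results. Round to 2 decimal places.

0.18

Sorted: 3.1, 4.3, 8.1, 8.9, 9.3, 13.5, 15.2, 18.3, 18.5, 19.3, 19.9, 20.8, 23.3, 25.1, 28.8, 31.6, 31.7, 35.1.
n = 18.
(a) r = 11.2; between ranks 11 (19.9) and 12 (20.8): 20.08.
(b) the nearest-rank method: rank 11 → 19.9.
|20.08 − 19.9| = 0.18.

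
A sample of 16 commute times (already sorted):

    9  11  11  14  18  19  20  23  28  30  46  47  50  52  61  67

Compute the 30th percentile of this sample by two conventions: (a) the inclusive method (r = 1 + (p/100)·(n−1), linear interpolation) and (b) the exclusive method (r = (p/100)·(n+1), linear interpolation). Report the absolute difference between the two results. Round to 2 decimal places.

0.40

n = 16.
(a) r = 5.5; between ranks 5 (18) and 6 (19): 18.5.
(b) r = 5.1; between ranks 5 (18) and 6 (19): 18.1.
|18.5 − 18.1| = 0.4.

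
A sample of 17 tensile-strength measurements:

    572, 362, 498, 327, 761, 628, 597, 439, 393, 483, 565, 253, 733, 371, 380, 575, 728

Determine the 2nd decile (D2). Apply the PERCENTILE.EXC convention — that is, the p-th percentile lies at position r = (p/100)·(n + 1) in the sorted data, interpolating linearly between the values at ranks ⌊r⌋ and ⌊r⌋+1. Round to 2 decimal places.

367.40

Sorted: 253, 327, 362, 371, 380, 393, 439, 483, 498, 565, 572, 575, 597, 628, 728, 733, 761.
n = 17.
r = (20/100)·(17 + 1) = 3.6.
Rank 3 is 362 and rank 4 is 371.
Interpolate: 362 + 0.6·(371 − 362) = 362 + 0.6·9 = 367.4.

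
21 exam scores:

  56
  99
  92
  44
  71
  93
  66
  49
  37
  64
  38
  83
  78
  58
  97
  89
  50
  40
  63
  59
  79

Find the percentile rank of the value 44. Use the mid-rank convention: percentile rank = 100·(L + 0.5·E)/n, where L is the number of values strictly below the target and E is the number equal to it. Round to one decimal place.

16.7

Sorted: 37, 38, 40, 44, 49, 50, 56, 58, 59, 63, 64, 66, 71, 78, 79, 83, 89, 92, 93, 97, 99.
Count below 44: L = 3; count equal: E = 1; n = 21.
Percentile rank = 100·(3 + 0.5·1)/21 = 100·3.5/21 = 16.67.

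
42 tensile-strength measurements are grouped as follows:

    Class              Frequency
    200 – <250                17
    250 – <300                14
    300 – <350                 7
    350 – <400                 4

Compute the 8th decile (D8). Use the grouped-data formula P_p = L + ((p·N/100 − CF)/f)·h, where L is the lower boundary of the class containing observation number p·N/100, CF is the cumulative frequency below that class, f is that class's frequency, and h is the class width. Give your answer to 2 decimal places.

N = 42; target position k = 80/100 · 42 = 33.6.
Cumulative frequencies: 17, 31, 38, 42.
Observation 33.6 falls in the class 300 – <350.
L = 300, CF = 31, f = 7, h = 50.
P80 = 300 + ((33.6 − 31)/7)·50 = 300 + 18.5714 = 318.571.

318.57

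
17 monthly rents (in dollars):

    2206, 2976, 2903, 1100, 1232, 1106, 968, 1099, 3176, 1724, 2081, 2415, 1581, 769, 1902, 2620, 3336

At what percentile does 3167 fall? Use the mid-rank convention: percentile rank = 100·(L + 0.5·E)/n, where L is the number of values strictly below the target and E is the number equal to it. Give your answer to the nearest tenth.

Sorted: 769, 968, 1099, 1100, 1106, 1232, 1581, 1724, 1902, 2081, 2206, 2415, 2620, 2903, 2976, 3176, 3336.
Count below 3167: L = 15; count equal: E = 0; n = 17.
Percentile rank = 100·(15 + 0.5·0)/17 = 100·15/17 = 88.24.

88.2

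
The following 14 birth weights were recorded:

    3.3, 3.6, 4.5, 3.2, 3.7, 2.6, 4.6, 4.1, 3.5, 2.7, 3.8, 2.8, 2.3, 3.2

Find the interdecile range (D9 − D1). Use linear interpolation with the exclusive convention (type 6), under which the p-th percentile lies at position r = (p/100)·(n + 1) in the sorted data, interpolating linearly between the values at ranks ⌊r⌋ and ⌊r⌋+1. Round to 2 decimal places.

2.10

Sorted: 2.3, 2.6, 2.7, 2.8, 3.2, 3.2, 3.3, 3.5, 3.6, 3.7, 3.8, 4.1, 4.5, 4.6.
n = 14.
P10: r = 1.5; ranks 1–2 are 2.3, 2.6; interpolating gives 2.45.
P90: r = 13.5; ranks 13–14 are 4.5, 4.6; interpolating gives 4.55.
Difference: 4.55 − 2.45 = 2.1.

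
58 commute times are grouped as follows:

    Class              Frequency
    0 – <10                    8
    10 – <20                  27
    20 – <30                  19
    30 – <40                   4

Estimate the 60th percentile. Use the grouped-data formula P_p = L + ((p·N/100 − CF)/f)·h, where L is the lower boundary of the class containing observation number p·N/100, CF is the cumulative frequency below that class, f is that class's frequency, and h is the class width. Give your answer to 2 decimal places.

19.93

N = 58; target position k = 60/100 · 58 = 34.8.
Cumulative frequencies: 8, 35, 54, 58.
Observation 34.8 falls in the class 10 – <20.
L = 10, CF = 8, f = 27, h = 10.
P60 = 10 + ((34.8 − 8)/27)·10 = 10 + 9.92593 = 19.9259.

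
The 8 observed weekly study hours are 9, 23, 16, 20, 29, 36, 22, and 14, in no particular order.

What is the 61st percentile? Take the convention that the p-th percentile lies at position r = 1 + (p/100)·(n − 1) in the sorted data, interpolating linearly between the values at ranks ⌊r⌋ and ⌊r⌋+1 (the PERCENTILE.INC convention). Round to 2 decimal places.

Sorted: 9, 14, 16, 20, 22, 23, 29, 36.
n = 8.
r = 1 + (61/100)·(8 − 1) = 1 + 4.27 = 5.27.
Rank 5 is 22 and rank 6 is 23.
Interpolate: 22 + 0.27·(23 − 22) = 22 + 0.27·1 = 22.27.

22.27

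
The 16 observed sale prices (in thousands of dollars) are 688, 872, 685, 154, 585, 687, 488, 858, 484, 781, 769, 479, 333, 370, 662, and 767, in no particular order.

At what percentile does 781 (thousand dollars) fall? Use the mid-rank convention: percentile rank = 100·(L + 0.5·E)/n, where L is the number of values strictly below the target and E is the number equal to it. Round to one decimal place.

Sorted: 154, 333, 370, 479, 484, 488, 585, 662, 685, 687, 688, 767, 769, 781, 858, 872.
Count below 781: L = 13; count equal: E = 1; n = 16.
Percentile rank = 100·(13 + 0.5·1)/16 = 100·13.5/16 = 84.38.

84.4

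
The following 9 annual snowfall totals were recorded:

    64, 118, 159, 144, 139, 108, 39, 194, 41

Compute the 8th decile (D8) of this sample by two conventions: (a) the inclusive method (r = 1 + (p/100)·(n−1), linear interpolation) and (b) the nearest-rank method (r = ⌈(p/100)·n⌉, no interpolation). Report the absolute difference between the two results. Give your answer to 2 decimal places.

Sorted: 39, 41, 64, 108, 118, 139, 144, 159, 194.
n = 9.
(a) r = 7.4; between ranks 7 (144) and 8 (159): 150.
(b) the nearest-rank method: rank 8 → 159.
|150 − 159| = 9.

9.00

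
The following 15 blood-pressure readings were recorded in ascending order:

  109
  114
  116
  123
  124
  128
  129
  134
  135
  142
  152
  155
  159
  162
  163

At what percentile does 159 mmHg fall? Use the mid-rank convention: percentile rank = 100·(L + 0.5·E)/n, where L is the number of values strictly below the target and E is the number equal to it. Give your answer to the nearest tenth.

Count below 159: L = 12; count equal: E = 1; n = 15.
Percentile rank = 100·(12 + 0.5·1)/15 = 100·12.5/15 = 83.33.

83.3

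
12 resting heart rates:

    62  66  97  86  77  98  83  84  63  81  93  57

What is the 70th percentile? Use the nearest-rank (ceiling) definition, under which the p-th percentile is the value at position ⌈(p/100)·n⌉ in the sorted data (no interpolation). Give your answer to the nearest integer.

Sorted: 57, 62, 63, 66, 77, 81, 83, 84, 86, 93, 97, 98.
n = 12.
Position = ⌈70/100 · 12⌉ = ⌈8.4⌉ = 9.
The value at rank 9 is 86.

86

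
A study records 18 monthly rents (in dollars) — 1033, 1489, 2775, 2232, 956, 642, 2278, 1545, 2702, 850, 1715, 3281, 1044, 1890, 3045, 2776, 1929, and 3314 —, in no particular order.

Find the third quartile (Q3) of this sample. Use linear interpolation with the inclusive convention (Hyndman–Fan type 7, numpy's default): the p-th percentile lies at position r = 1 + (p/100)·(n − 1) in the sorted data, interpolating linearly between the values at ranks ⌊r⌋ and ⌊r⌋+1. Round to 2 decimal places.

Sorted: 642, 850, 956, 1033, 1044, 1489, 1545, 1715, 1890, 1929, 2232, 2278, 2702, 2775, 2776, 3045, 3281, 3314.
n = 18.
r = 1 + (75/100)·(18 − 1) = 1 + 12.75 = 13.75.
Rank 13 is 2702 and rank 14 is 2775.
Interpolate: 2702 + 0.75·(2775 − 2702) = 2702 + 0.75·73 = 2756.75.

2756.75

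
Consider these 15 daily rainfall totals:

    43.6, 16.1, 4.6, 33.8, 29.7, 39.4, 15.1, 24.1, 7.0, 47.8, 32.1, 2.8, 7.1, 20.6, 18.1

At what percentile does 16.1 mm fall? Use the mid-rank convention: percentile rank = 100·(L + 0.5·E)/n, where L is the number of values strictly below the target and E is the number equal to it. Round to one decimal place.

Sorted: 2.8, 4.6, 7.0, 7.1, 15.1, 16.1, 18.1, 20.6, 24.1, 29.7, 32.1, 33.8, 39.4, 43.6, 47.8.
Count below 16.1: L = 5; count equal: E = 1; n = 15.
Percentile rank = 100·(5 + 0.5·1)/15 = 100·5.5/15 = 36.67.

36.7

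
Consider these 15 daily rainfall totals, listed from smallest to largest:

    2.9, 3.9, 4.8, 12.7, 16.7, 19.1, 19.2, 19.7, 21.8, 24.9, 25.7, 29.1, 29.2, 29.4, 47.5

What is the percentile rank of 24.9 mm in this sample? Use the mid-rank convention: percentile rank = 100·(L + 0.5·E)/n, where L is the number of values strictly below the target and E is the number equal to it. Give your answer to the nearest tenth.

Count below 24.9: L = 9; count equal: E = 1; n = 15.
Percentile rank = 100·(9 + 0.5·1)/15 = 100·9.5/15 = 63.33.

63.3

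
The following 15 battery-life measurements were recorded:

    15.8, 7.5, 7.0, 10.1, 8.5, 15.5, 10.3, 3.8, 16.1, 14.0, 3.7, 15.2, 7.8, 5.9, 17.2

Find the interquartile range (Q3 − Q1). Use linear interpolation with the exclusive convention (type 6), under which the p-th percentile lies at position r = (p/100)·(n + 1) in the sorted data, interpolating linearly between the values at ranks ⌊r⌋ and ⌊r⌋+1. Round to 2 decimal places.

8.50

Sorted: 3.7, 3.8, 5.9, 7.0, 7.5, 7.8, 8.5, 10.1, 10.3, 14.0, 15.2, 15.5, 15.8, 16.1, 17.2.
n = 15.
P25: r = 4 (integer) → 7.
P75: r = 12 (integer) → 15.5.
Difference: 15.5 − 7 = 8.5.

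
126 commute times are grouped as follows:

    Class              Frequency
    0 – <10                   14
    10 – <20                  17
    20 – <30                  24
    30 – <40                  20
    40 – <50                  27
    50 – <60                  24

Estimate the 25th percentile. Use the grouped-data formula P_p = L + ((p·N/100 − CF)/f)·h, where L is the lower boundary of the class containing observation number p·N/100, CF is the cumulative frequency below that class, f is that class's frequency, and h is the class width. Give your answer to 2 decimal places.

20.21

N = 126; target position k = 25/100 · 126 = 31.5.
Cumulative frequencies: 14, 31, 55, 75, 102, 126.
Observation 31.5 falls in the class 20 – <30.
L = 20, CF = 31, f = 24, h = 10.
P25 = 20 + ((31.5 − 31)/24)·10 = 20 + 0.208333 = 20.2083.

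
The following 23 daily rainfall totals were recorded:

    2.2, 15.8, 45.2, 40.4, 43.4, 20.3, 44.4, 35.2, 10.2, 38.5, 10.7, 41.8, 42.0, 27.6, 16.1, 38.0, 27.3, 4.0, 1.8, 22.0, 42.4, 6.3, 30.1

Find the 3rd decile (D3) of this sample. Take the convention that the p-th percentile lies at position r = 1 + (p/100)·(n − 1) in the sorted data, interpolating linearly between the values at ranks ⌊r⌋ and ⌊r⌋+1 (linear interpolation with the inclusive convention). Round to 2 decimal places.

15.98

Sorted: 1.8, 2.2, 4.0, 6.3, 10.2, 10.7, 15.8, 16.1, 20.3, 22.0, 27.3, 27.6, 30.1, 35.2, 38.0, 38.5, 40.4, 41.8, 42.0, 42.4, 43.4, 44.4, 45.2.
n = 23.
r = 1 + (30/100)·(23 − 1) = 1 + 6.6 = 7.6.
Rank 7 is 15.8 and rank 8 is 16.1.
Interpolate: 15.8 + 0.6·(16.1 − 15.8) = 15.8 + 0.6·0.3 = 15.98.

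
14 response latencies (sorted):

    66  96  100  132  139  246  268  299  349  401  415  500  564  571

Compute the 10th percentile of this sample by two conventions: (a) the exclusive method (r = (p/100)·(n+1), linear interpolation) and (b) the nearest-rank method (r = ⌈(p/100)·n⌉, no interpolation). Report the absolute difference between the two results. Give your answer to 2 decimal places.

15.00

n = 14.
(a) r = 1.5; between ranks 1 (66) and 2 (96): 81.
(b) the nearest-rank method: rank 2 → 96.
|81 − 96| = 15.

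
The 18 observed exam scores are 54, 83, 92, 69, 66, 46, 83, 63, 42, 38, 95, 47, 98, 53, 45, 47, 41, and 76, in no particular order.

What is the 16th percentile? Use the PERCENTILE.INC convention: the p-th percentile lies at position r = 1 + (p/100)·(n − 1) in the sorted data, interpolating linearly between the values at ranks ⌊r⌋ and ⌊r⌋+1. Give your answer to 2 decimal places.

Sorted: 38, 41, 42, 45, 46, 47, 47, 53, 54, 63, 66, 69, 76, 83, 83, 92, 95, 98.
n = 18.
r = 1 + (16/100)·(18 − 1) = 1 + 2.72 = 3.72.
Rank 3 is 42 and rank 4 is 45.
Interpolate: 42 + 0.72·(45 − 42) = 42 + 0.72·3 = 44.16.

44.16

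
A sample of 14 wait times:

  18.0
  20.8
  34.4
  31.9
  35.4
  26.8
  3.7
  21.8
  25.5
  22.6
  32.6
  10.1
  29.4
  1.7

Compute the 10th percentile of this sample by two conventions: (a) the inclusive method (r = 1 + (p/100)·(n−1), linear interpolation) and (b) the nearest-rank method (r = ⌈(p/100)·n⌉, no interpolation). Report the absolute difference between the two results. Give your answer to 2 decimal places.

Sorted: 1.7, 3.7, 10.1, 18.0, 20.8, 21.8, 22.6, 25.5, 26.8, 29.4, 31.9, 32.6, 34.4, 35.4.
n = 14.
(a) r = 2.3; between ranks 2 (3.7) and 3 (10.1): 5.62.
(b) the nearest-rank method: rank 2 → 3.7.
|5.62 − 3.7| = 1.92.

1.92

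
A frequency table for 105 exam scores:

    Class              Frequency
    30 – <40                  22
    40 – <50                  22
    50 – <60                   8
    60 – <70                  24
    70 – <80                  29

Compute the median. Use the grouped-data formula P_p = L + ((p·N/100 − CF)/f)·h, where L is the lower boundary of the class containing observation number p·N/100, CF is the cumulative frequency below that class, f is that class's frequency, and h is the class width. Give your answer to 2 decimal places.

N = 105; target position k = 50/100 · 105 = 52.5.
Cumulative frequencies: 22, 44, 52, 76, 105.
Observation 52.5 falls in the class 60 – <70.
L = 60, CF = 52, f = 24, h = 10.
P50 = 60 + ((52.5 − 52)/24)·10 = 60 + 0.208333 = 60.2083.

60.21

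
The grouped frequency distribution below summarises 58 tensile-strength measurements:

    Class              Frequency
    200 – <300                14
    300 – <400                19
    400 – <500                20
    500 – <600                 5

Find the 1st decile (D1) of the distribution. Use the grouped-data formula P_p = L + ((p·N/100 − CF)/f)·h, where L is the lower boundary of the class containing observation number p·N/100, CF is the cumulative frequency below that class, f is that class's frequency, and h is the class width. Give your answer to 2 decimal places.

241.43

N = 58; target position k = 10/100 · 58 = 5.8.
Cumulative frequencies: 14, 33, 53, 58.
Observation 5.8 falls in the class 200 – <300.
L = 200, CF = 0, f = 14, h = 100.
P10 = 200 + ((5.8 − 0)/14)·100 = 200 + 41.4286 = 241.429.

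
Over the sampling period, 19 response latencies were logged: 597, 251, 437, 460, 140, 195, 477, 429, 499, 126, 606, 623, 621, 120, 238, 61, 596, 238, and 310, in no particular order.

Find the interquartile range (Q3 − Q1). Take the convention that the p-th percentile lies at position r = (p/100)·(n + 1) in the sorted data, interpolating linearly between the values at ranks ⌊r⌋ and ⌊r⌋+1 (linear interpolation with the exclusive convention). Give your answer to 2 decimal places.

401.00

Sorted: 61, 120, 126, 140, 195, 238, 238, 251, 310, 429, 437, 460, 477, 499, 596, 597, 606, 621, 623.
n = 19.
P25: r = 5 (integer) → 195.
P75: r = 15 (integer) → 596.
Difference: 596 − 195 = 401.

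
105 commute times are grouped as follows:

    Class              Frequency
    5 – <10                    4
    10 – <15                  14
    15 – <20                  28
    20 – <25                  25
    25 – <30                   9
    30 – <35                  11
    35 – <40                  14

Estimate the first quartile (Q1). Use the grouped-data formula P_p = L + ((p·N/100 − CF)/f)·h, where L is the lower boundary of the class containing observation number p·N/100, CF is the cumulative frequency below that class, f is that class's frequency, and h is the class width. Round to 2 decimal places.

N = 105; target position k = 25/100 · 105 = 26.25.
Cumulative frequencies: 4, 18, 46, 71, 80, 91, 105.
Observation 26.25 falls in the class 15 – <20.
L = 15, CF = 18, f = 28, h = 5.
P25 = 15 + ((26.25 − 18)/28)·5 = 15 + 1.47321 = 16.4732.

16.47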